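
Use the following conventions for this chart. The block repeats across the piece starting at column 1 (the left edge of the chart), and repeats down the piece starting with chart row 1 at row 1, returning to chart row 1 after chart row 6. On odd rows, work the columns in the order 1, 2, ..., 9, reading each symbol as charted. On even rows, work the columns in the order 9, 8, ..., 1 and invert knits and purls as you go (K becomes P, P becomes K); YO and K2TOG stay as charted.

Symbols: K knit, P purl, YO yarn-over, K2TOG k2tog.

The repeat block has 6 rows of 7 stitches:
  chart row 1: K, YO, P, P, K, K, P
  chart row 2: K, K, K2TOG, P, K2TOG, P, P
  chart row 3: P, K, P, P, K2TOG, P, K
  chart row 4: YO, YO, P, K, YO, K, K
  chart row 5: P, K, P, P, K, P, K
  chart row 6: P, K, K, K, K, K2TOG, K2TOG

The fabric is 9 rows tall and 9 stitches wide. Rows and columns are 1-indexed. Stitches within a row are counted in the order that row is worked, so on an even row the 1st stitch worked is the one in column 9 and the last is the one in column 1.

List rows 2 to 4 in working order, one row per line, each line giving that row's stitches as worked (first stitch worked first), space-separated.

Row 2: chart row 2, WS - tiled (columns 1-9): K K K2TOG P K2TOG P P K K; work from column 9 back to 1 with K<->P swapped.
Row 3: chart row 3, RS - tile across columns 1-9 and work as-is.
Row 4: chart row 4, WS - tiled (columns 1-9): YO YO P K YO K K YO YO; work from column 9 back to 1 with K<->P swapped.

Rows as worked:
P P K K K2TOG K K2TOG P P
P K P P K2TOG P K P K
YO YO P P YO P K YO YO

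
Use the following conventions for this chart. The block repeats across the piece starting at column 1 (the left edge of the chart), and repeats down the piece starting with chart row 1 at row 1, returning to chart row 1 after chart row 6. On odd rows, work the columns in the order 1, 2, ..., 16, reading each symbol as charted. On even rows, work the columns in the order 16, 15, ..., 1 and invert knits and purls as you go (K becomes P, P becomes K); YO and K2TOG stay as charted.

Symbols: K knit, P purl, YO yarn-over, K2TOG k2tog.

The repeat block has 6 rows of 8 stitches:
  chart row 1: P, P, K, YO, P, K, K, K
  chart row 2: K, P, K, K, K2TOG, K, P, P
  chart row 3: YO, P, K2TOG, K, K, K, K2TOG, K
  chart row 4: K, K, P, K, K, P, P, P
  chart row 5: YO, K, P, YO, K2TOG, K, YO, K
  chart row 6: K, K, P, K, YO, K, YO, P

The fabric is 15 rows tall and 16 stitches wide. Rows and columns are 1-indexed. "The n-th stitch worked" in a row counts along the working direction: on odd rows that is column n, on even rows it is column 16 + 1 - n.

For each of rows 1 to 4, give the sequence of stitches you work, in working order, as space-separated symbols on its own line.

== ROWS AS WORKED ==
P P K YO P K K K P P K YO P K K K
K K P K2TOG P P K P K K P K2TOG P P K P
YO P K2TOG K K K K2TOG K YO P K2TOG K K K K2TOG K
K K K P P K P P K K K P P K P P

Derivation:
Row 1: chart row 1, RS - tile across columns 1-16 and work as-is.
Row 2: chart row 2, WS - tiled (columns 1-16): K P K K K2TOG K P P K P K K K2TOG K P P; work from column 16 back to 1 with K<->P swapped.
Row 3: chart row 3, RS - tile across columns 1-16 and work as-is.
Row 4: chart row 4, WS - tiled (columns 1-16): K K P K K P P P K K P K K P P P; work from column 16 back to 1 with K<->P swapped.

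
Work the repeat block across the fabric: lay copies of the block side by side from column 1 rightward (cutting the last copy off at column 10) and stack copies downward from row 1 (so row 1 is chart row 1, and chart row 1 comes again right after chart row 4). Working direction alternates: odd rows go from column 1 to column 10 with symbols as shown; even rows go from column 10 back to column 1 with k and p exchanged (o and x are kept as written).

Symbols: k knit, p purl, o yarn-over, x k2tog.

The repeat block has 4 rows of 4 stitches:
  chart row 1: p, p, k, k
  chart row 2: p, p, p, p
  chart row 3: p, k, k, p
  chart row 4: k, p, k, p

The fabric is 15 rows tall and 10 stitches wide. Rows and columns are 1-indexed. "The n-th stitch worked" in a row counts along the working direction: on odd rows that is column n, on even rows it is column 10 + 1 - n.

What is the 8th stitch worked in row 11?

Row 11: (11-1) mod 4 = 2, so use chart row 3. Odd row -> RS.
Chart row 3 tiled across columns 1-10: p k k p p k k p p k
RS: work column 1 to column 10, symbols as charted — the tiled row is the row as worked.
The 8th stitch worked is p.

Stitch:
p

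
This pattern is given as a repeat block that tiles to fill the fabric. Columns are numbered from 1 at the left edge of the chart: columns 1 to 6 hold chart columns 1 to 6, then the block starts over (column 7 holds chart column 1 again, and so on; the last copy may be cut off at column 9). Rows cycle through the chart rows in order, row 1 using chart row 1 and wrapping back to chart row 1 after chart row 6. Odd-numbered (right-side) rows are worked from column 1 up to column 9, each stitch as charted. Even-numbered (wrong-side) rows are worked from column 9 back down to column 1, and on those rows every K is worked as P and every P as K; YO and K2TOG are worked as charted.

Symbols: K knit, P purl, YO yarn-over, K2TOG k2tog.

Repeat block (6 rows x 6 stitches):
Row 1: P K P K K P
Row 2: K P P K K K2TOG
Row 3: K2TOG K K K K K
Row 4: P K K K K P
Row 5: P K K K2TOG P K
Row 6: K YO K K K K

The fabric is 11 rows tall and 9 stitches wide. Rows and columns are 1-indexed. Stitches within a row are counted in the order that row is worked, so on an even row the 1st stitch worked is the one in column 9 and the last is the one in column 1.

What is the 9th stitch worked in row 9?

For row 9: chart row = ((9-1) mod 6) + 1 = 3; this is a RS (odd) row.
Chart row 3 tiled across columns 1-9: K2TOG K K K K K K2TOG K K
RS: work column 1 to column 9, symbols as charted — the tiled row is the row as worked.
Counting 9 along the worked row gives K.

== STITCH ==
K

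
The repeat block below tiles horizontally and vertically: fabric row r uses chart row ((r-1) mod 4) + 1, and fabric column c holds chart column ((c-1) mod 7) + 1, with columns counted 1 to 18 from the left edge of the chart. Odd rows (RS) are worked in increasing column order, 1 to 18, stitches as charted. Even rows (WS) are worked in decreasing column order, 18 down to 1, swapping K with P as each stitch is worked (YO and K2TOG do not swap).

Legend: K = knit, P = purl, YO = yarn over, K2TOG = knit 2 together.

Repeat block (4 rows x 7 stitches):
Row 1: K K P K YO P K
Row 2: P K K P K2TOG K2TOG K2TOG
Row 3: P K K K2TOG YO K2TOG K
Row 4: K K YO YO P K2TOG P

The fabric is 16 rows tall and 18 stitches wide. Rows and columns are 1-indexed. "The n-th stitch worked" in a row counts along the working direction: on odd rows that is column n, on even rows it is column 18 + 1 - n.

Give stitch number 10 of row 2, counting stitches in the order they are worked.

Row 2: (2-1) mod 4 = 1, so use chart row 2. Even row -> WS.
Chart row 2 tiled across columns 1-18: P K K P K2TOG K2TOG K2TOG P K K P K2TOG K2TOG K2TOG P K K P
Wrong side: read the tiled row from column 18 down to 1 and exchange K with P (leave YO, K2TOG).
Row 2 as worked: K P P K K2TOG K2TOG K2TOG K P P K K2TOG K2TOG K2TOG K P P K
Stitch 10 in working order -> P

== STITCH ==
P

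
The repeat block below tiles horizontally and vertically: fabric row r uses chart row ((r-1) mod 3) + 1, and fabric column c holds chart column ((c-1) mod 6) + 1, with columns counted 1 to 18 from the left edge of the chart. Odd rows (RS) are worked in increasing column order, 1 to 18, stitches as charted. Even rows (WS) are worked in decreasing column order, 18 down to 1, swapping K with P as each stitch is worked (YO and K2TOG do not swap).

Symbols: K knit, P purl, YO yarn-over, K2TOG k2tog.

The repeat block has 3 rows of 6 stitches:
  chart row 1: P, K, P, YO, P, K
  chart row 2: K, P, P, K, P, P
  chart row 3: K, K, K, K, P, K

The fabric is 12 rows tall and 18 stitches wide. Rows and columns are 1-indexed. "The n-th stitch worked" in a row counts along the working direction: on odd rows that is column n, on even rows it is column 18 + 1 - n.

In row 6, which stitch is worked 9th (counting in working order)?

Stitch:
P

Derivation:
For row 6: chart row = ((6-1) mod 3) + 1 = 3; this is a WS (even) row.
Chart row 3 tiled across columns 1-18: K K K K P K K K K K P K K K K K P K
WS row: flip the tiled sequence (start at column 18) and apply K<->P; YO and K2TOG stay.
Row 6 as worked: P K P P P P P K P P P P P K P P P P
Stitch 9 in working order -> P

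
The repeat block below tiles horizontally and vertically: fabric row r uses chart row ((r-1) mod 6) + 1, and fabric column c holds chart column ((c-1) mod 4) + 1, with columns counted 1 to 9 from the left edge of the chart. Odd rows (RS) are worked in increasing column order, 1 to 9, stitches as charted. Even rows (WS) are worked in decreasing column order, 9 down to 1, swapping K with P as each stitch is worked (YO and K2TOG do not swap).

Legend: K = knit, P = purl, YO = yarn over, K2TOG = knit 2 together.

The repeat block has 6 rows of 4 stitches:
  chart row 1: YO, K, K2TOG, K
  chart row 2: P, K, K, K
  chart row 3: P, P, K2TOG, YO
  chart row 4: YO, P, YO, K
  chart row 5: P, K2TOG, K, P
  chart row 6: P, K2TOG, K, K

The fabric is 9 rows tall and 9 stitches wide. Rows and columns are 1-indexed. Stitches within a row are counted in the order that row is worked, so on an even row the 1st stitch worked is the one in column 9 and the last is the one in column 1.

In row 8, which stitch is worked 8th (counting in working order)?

Stitch:
P

Derivation:
For row 8: chart row = ((8-1) mod 6) + 1 = 2; this is a WS (even) row.
Chart row 2 tiled across columns 1-9: P K K K P K K K P
WS: work from column 9 back to column 1 (reverse the tiled row), swapping K<->P (YO and K2TOG unchanged).
Row 8 as worked: K P P P K P P P K
Counting 8 along the worked row gives P.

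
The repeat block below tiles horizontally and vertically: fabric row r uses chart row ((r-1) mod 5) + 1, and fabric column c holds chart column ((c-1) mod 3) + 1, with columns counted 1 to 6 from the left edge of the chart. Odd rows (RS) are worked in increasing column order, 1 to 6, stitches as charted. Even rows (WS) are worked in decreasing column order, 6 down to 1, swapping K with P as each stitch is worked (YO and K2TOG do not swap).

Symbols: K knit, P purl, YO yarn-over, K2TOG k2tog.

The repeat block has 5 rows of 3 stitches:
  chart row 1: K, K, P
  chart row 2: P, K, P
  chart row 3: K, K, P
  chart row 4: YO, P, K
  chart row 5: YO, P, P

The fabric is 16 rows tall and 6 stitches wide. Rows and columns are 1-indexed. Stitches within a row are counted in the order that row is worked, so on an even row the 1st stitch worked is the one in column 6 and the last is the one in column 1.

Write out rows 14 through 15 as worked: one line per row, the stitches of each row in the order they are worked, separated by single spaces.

Row 14: chart row 4, WS - tiled (columns 1-6): YO P K YO P K; work from column 6 back to 1 with K<->P swapped.
Row 15: chart row 5, RS - tile across columns 1-6 and work as-is.

== ROWS AS WORKED ==
P K YO P K YO
YO P P YO P P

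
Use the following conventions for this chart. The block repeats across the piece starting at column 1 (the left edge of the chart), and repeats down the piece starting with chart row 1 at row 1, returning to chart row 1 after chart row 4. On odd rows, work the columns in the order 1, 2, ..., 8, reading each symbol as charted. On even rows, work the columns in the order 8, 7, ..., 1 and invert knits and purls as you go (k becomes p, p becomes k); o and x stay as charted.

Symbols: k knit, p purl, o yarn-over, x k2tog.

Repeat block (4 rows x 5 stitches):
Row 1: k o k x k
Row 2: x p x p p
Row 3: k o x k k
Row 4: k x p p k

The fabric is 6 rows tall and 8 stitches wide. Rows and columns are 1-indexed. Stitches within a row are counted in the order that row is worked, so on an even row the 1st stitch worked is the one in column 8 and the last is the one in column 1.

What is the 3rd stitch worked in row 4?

Row 4 uses chart row ((4-1) mod 4)+1 = 4. Row 4 is even, so WS.
Chart row 4 tiled across columns 1-8: k x p p k k x p
WS: work from column 8 back to column 1 (reverse the tiled row), swapping k<->p (o and x unchanged).
Row 4 as worked: k x p p k k x p
Counting 3 along the worked row gives p.

== STITCH ==
p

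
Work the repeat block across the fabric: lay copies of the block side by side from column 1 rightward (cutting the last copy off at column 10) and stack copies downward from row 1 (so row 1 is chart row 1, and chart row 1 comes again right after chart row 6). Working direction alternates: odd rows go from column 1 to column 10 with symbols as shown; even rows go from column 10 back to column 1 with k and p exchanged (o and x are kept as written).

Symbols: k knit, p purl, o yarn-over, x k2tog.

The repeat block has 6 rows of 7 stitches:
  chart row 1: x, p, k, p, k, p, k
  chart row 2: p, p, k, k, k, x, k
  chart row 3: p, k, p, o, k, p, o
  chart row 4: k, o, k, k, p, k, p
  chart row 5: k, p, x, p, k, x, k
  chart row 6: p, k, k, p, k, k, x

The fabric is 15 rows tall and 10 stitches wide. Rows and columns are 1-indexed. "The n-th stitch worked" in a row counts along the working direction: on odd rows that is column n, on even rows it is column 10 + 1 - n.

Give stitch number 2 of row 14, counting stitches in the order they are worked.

== STITCH ==
k

Derivation:
Row 14: (14-1) mod 6 = 1, so use chart row 2. Even row -> WS.
Chart row 2 tiled across columns 1-10: p p k k k x k p p k
WS row: flip the tiled sequence (start at column 10) and apply k<->p; o and x stay.
Row 14 as worked: p k k p x p p p k k
Counting 2 along the worked row gives k.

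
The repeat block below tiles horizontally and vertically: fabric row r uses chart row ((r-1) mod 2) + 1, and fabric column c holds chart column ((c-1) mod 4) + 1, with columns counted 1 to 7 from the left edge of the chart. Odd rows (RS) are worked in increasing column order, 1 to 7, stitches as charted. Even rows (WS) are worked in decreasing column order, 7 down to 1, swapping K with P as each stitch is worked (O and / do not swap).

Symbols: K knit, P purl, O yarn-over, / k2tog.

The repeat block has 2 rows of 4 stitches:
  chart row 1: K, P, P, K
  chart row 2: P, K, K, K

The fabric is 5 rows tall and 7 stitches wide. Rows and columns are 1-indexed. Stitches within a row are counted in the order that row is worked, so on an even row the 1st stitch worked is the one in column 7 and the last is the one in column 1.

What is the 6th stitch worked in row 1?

For row 1: chart row = ((1-1) mod 2) + 1 = 1; this is a RS (odd) row.
Chart row 1 tiled across columns 1-7: K P P K K P P
RS row: no reversal, no swap; stitch n worked = column n.
Stitch 6 in working order -> P

Stitch:
P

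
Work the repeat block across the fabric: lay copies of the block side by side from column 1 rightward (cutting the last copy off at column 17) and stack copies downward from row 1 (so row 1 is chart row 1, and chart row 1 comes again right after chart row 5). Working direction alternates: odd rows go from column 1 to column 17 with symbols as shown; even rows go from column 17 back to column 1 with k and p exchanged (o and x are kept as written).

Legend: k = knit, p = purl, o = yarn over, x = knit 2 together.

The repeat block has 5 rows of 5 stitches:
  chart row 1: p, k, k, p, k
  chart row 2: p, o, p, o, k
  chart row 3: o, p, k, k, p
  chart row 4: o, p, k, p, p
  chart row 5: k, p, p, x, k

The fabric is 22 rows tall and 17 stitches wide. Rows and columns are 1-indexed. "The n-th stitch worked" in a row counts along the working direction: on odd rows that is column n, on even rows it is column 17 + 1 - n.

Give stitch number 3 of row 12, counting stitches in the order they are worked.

Stitch:
p

Derivation:
Row 12 uses chart row ((12-1) mod 5)+1 = 2. Row 12 is even, so WS.
Chart row 2 tiled across columns 1-17: p o p o k p o p o k p o p o k p o
Wrong side: read the tiled row from column 17 down to 1 and exchange k with p (leave o, x).
Row 12 as worked: o k p o k o k p o k o k p o k o k
Counting 3 along the worked row gives p.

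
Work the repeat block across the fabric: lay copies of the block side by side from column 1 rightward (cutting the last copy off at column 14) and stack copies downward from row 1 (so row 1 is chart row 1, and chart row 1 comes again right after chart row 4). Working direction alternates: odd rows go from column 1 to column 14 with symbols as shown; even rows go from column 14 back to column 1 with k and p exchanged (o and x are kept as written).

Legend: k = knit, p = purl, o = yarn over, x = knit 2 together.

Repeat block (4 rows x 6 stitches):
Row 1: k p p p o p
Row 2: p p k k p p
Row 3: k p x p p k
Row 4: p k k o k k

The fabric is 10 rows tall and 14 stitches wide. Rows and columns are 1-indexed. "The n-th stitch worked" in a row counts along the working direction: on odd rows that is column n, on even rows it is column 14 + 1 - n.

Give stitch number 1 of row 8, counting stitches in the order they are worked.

Row 8 uses chart row ((8-1) mod 4)+1 = 4. Row 8 is even, so WS.
Chart row 4 tiled across columns 1-14: p k k o k k p k k o k k p k
WS row: flip the tiled sequence (start at column 14) and apply k<->p; o and x stay.
Row 8 as worked: p k p p o p p k p p o p p k
Stitch 1 in working order -> p

Result:
p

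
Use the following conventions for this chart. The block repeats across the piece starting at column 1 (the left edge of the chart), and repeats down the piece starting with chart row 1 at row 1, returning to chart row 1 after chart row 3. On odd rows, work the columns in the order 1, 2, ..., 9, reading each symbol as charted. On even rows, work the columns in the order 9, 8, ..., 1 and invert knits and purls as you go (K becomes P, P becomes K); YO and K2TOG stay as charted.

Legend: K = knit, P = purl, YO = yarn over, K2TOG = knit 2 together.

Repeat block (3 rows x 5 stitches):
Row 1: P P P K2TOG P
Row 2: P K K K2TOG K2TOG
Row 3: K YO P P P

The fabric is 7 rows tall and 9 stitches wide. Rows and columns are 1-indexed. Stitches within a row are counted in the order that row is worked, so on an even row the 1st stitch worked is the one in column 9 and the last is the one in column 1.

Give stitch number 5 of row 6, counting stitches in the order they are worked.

For row 6: chart row = ((6-1) mod 3) + 1 = 3; this is a WS (even) row.
Chart row 3 tiled across columns 1-9: K YO P P P K YO P P
WS: work from column 9 back to column 1 (reverse the tiled row), swapping K<->P (YO and K2TOG unchanged).
Row 6 as worked: K K YO P K K K YO P
Stitch 5 in working order -> K

Stitch:
K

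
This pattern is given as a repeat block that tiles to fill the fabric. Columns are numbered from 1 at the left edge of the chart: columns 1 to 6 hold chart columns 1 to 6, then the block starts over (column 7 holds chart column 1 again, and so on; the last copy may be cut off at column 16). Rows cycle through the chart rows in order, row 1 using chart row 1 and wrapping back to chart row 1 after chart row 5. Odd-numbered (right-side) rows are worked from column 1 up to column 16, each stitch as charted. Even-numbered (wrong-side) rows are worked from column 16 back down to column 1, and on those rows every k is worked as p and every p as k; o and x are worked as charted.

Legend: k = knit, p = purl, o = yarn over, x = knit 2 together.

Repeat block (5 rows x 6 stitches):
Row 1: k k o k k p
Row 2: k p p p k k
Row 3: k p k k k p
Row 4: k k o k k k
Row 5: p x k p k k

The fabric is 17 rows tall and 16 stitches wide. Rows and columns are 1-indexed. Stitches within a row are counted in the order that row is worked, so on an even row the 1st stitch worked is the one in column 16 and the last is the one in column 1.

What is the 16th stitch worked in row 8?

Row 8 uses chart row ((8-1) mod 5)+1 = 3. Row 8 is even, so WS.
Chart row 3 tiled across columns 1-16: k p k k k p k p k k k p k p k k
WS row: flip the tiled sequence (start at column 16) and apply k<->p; o and x stay.
Row 8 as worked: p p k p k p p p k p k p p p k p
Counting 16 along the worked row gives p.

== STITCH ==
p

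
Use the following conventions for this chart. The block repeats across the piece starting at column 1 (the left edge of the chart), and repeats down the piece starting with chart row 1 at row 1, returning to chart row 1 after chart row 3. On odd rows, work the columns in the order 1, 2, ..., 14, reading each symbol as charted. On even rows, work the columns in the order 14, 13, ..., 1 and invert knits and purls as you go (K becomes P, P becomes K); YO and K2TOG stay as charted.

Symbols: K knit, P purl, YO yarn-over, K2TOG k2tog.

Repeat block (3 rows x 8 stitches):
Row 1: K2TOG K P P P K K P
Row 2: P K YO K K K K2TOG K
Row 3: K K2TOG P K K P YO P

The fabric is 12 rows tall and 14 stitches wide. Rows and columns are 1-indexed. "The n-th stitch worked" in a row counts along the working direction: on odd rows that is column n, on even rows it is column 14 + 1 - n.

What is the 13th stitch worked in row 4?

Row 4: (4-1) mod 3 = 0, so use chart row 1. Even row -> WS.
Chart row 1 tiled across columns 1-14: K2TOG K P P P K K P K2TOG K P P P K
WS: work from column 14 back to column 1 (reverse the tiled row), swapping K<->P (YO and K2TOG unchanged).
Row 4 as worked: P K K K P K2TOG K P P K K K P K2TOG
Counting 13 along the worked row gives P.

== STITCH ==
P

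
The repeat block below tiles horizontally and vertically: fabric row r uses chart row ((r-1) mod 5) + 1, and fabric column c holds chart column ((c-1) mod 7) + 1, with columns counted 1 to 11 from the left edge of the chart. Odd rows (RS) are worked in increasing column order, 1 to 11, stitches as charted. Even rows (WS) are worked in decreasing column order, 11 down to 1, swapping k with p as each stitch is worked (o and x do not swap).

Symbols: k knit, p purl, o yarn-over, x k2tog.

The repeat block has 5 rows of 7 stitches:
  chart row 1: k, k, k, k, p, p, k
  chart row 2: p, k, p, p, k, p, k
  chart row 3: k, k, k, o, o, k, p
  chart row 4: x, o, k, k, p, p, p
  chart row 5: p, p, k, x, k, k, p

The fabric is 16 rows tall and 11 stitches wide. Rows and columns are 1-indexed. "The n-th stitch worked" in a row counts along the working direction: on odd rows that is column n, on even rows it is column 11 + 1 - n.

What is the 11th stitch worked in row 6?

For row 6: chart row = ((6-1) mod 5) + 1 = 1; this is a WS (even) row.
Chart row 1 tiled across columns 1-11: k k k k p p k k k k k
Wrong side: read the tiled row from column 11 down to 1 and exchange k with p (leave o, x).
Row 6 as worked: p p p p p k k p p p p
Stitch 11 in working order -> p

Result:
p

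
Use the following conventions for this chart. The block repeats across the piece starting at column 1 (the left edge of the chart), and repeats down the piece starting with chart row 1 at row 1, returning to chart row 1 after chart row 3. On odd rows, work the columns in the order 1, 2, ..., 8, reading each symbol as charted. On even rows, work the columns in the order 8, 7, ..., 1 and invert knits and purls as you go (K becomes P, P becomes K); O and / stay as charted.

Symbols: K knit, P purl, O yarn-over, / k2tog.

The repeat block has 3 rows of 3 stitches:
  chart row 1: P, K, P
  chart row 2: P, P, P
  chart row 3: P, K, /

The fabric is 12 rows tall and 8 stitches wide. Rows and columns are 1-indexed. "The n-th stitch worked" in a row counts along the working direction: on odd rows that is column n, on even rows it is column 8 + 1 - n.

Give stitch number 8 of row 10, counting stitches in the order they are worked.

For row 10: chart row = ((10-1) mod 3) + 1 = 1; this is a WS (even) row.
Chart row 1 tiled across columns 1-8: P K P P K P P K
WS row: flip the tiled sequence (start at column 8) and apply K<->P; O and / stay.
Row 10 as worked: P K K P K K P K
Stitch 8 in working order -> K

Result:
K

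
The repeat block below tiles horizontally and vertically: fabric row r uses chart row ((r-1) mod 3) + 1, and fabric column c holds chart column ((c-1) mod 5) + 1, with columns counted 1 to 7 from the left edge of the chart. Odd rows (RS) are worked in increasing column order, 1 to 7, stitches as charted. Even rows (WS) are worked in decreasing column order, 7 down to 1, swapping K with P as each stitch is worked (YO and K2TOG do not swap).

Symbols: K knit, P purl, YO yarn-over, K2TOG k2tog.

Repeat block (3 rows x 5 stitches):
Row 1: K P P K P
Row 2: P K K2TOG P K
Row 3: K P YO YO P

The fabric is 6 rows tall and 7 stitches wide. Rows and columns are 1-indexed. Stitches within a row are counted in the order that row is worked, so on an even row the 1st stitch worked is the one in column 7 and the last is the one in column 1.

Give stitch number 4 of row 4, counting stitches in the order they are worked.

Stitch:
P

Derivation:
Row 4: (4-1) mod 3 = 0, so use chart row 1. Even row -> WS.
Chart row 1 tiled across columns 1-7: K P P K P K P
WS: work from column 7 back to column 1 (reverse the tiled row), swapping K<->P (YO and K2TOG unchanged).
Row 4 as worked: K P K P K K P
Counting 4 along the worked row gives P.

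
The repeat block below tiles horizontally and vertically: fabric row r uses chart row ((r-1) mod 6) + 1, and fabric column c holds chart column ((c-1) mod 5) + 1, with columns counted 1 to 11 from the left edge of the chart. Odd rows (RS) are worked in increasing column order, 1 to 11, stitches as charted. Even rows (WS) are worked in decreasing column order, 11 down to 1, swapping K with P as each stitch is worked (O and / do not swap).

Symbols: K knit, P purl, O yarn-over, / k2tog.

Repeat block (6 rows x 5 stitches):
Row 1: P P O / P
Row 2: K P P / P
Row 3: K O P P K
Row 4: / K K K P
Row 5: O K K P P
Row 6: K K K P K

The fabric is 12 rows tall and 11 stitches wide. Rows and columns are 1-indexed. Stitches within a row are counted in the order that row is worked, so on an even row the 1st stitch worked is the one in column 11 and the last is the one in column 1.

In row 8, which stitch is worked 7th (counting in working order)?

Row 8: (8-1) mod 6 = 1, so use chart row 2. Even row -> WS.
Chart row 2 tiled across columns 1-11: K P P / P K P P / P K
Wrong side: read the tiled row from column 11 down to 1 and exchange K with P (leave O, /).
Row 8 as worked: P K / K K P K / K K P
Stitch 7 in working order -> K

Stitch:
K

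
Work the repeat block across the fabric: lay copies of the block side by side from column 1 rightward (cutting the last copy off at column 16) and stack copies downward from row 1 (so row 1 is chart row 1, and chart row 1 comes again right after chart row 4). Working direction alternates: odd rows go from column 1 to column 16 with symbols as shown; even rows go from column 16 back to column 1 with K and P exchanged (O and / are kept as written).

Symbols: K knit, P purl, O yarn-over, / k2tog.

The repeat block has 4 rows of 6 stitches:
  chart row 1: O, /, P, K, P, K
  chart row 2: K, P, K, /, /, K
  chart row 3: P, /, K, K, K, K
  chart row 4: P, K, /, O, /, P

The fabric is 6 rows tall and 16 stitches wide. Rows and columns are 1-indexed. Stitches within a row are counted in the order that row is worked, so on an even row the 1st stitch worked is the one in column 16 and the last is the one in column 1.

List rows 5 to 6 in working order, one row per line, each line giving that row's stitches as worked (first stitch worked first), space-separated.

Row 5: chart row 1, RS - tile across columns 1-16 and work as-is.
Row 6: chart row 2, WS - tiled (columns 1-16): K P K / / K K P K / / K K P K /; work from column 16 back to 1 with K<->P swapped.

Rows as worked:
O / P K P K O / P K P K O / P K
/ P K P P / / P K P P / / P K P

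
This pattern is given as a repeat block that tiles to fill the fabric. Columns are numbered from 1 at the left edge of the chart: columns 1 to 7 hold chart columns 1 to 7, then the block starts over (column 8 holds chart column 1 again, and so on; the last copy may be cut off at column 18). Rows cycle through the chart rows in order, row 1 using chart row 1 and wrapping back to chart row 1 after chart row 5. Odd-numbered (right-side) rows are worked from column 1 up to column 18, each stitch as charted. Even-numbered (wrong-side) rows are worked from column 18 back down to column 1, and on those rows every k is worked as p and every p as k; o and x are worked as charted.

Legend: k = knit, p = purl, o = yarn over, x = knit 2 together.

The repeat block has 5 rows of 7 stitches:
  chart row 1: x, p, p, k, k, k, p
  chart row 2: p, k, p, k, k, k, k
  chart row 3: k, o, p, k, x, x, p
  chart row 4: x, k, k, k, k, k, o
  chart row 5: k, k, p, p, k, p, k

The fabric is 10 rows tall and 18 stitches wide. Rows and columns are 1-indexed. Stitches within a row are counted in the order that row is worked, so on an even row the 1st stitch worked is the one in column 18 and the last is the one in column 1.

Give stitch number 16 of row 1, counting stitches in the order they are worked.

Result:
p

Derivation:
For row 1: chart row = ((1-1) mod 5) + 1 = 1; this is a RS (odd) row.
Chart row 1 tiled across columns 1-18: x p p k k k p x p p k k k p x p p k
Right side: take the tiled row as-is (worked left to right from column 1).
Counting 16 along the worked row gives p.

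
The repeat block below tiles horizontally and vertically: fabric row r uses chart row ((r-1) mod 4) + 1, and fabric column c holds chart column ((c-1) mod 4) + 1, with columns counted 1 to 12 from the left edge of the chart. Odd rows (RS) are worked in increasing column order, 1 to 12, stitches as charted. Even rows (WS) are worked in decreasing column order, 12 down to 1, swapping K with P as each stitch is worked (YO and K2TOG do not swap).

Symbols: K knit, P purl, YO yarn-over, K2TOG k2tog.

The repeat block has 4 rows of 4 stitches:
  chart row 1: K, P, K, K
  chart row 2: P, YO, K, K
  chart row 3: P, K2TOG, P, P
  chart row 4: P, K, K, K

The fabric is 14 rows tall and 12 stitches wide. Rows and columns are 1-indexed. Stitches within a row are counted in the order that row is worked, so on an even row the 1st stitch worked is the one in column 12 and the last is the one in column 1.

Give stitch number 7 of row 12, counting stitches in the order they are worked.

Stitch:
P

Derivation:
Row 12: (12-1) mod 4 = 3, so use chart row 4. Even row -> WS.
Chart row 4 tiled across columns 1-12: P K K K P K K K P K K K
Wrong side: read the tiled row from column 12 down to 1 and exchange K with P (leave YO, K2TOG).
Row 12 as worked: P P P K P P P K P P P K
Counting 7 along the worked row gives P.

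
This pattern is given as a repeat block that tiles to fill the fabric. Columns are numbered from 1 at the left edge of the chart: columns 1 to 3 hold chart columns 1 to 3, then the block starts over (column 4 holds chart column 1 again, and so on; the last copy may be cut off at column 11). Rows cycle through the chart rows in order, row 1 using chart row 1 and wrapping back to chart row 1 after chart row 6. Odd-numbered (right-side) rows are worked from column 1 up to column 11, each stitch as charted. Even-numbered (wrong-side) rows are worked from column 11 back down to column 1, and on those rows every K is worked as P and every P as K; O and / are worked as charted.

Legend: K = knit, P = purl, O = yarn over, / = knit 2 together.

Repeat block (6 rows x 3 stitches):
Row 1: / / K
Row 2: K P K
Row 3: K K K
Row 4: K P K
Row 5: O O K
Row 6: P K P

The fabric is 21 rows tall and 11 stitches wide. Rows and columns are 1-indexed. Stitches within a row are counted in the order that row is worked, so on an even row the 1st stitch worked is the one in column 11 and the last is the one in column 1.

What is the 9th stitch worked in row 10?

Result:
P

Derivation:
Row 10 uses chart row ((10-1) mod 6)+1 = 4. Row 10 is even, so WS.
Chart row 4 tiled across columns 1-11: K P K K P K K P K K P
WS: work from column 11 back to column 1 (reverse the tiled row), swapping K<->P (O and / unchanged).
Row 10 as worked: K P P K P P K P P K P
Stitch 9 in working order -> P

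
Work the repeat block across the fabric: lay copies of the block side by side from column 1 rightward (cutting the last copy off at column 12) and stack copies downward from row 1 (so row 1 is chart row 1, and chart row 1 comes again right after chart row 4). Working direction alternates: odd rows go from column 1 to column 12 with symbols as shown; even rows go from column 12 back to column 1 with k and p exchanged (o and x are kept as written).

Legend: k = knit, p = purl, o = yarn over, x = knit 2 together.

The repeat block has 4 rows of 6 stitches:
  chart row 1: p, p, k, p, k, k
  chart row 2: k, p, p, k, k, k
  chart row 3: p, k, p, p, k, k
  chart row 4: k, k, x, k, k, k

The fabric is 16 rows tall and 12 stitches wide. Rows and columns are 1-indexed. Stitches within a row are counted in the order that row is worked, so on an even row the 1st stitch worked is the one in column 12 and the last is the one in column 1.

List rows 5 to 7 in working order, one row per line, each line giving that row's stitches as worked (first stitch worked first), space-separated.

Row 5: chart row 1, RS - tile across columns 1-12 and work as-is.
Row 6: chart row 2, WS - tiled (columns 1-12): k p p k k k k p p k k k; work from column 12 back to 1 with k<->p swapped.
Row 7: chart row 3, RS - tile across columns 1-12 and work as-is.

Rows as worked:
p p k p k k p p k p k k
p p p k k p p p p k k p
p k p p k k p k p p k k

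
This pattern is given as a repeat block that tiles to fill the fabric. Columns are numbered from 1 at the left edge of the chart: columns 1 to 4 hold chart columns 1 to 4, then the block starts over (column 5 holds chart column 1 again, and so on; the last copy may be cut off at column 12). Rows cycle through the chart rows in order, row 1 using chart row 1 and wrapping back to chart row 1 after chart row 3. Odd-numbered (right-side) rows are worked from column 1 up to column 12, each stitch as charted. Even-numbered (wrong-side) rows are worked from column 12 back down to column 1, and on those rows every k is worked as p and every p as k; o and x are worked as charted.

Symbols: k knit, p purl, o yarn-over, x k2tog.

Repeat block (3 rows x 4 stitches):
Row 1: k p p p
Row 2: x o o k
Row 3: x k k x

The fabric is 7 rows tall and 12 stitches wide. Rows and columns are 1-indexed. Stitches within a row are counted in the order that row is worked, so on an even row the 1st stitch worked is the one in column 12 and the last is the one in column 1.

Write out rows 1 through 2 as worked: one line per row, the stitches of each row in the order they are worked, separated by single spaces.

Result:
k p p p k p p p k p p p
p o o x p o o x p o o x

Derivation:
Row 1: chart row 1, RS - tile across columns 1-12 and work as-is.
Row 2: chart row 2, WS - tiled (columns 1-12): x o o k x o o k x o o k; work from column 12 back to 1 with k<->p swapped.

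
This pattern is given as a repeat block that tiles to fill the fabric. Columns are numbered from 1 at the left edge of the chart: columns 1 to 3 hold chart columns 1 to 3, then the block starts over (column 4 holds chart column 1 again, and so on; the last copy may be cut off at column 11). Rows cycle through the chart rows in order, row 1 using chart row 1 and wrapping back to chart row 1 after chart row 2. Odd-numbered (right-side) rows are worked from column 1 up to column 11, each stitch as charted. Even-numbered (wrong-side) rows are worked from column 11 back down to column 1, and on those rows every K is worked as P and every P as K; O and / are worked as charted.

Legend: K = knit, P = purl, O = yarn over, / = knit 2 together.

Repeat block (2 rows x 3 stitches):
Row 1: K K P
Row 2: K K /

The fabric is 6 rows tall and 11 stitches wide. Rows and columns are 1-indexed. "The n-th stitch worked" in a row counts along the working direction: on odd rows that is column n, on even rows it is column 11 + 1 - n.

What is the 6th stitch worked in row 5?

Result:
P

Derivation:
For row 5: chart row = ((5-1) mod 2) + 1 = 1; this is a RS (odd) row.
Chart row 1 tiled across columns 1-11: K K P K K P K K P K K
RS row: no reversal, no swap; stitch n worked = column n.
Stitch 6 in working order -> P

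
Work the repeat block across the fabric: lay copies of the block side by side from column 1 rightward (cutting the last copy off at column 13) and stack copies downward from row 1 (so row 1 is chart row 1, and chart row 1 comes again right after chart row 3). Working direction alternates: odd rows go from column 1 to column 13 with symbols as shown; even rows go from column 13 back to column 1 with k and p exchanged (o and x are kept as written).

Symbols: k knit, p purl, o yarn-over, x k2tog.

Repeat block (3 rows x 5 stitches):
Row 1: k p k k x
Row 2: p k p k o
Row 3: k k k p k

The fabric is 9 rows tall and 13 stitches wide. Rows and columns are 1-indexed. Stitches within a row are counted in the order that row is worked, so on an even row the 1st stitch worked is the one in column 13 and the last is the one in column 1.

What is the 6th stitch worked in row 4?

Result:
p

Derivation:
For row 4: chart row = ((4-1) mod 3) + 1 = 1; this is a WS (even) row.
Chart row 1 tiled across columns 1-13: k p k k x k p k k x k p k
WS: work from column 13 back to column 1 (reverse the tiled row), swapping k<->p (o and x unchanged).
Row 4 as worked: p k p x p p k p x p p k p
The 6th stitch worked is p.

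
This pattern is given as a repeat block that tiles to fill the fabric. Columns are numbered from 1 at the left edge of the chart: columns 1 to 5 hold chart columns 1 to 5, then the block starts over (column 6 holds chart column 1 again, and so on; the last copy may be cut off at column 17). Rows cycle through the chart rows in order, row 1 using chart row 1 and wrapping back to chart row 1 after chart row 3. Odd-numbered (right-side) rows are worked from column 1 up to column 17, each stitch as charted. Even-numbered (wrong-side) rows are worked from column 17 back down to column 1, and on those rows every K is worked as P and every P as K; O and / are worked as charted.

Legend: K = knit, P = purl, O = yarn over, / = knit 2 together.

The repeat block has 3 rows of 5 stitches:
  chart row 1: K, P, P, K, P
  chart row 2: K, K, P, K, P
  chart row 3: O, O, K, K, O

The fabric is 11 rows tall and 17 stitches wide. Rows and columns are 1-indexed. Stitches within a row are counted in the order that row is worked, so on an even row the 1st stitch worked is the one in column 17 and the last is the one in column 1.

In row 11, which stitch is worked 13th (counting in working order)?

Result:
P

Derivation:
For row 11: chart row = ((11-1) mod 3) + 1 = 2; this is a RS (odd) row.
Chart row 2 tiled across columns 1-17: K K P K P K K P K P K K P K P K K
Right side: take the tiled row as-is (worked left to right from column 1).
The 13th stitch worked is P.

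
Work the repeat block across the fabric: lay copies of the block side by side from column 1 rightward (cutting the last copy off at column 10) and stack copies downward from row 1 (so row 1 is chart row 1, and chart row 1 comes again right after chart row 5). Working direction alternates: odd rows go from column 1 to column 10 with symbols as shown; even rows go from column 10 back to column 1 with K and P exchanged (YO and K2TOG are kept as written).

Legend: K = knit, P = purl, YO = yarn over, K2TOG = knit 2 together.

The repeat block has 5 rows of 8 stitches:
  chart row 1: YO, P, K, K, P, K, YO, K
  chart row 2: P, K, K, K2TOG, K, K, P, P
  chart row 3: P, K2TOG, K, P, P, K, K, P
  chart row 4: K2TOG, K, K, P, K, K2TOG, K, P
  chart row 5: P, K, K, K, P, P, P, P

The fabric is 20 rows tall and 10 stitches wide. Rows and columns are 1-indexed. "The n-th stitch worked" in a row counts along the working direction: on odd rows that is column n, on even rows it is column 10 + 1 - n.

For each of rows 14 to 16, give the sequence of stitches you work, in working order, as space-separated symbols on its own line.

Row 14: chart row 4, WS - tiled (columns 1-10): K2TOG K K P K K2TOG K P K2TOG K; work from column 10 back to 1 with K<->P swapped.
Row 15: chart row 5, RS - tile across columns 1-10 and work as-is.
Row 16: chart row 1, WS - tiled (columns 1-10): YO P K K P K YO K YO P; work from column 10 back to 1 with K<->P swapped.

Result:
P K2TOG K P K2TOG P K P P K2TOG
P K K K P P P P P K
K YO P YO P K P P K YO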